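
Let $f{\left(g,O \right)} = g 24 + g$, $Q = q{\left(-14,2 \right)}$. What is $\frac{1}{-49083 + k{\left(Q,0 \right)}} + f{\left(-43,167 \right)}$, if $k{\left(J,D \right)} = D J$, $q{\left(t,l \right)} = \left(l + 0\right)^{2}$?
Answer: $- \frac{52764226}{49083} \approx -1075.0$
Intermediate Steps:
$q{\left(t,l \right)} = l^{2}$
$Q = 4$ ($Q = 2^{2} = 4$)
$f{\left(g,O \right)} = 25 g$ ($f{\left(g,O \right)} = 24 g + g = 25 g$)
$\frac{1}{-49083 + k{\left(Q,0 \right)}} + f{\left(-43,167 \right)} = \frac{1}{-49083 + 0 \cdot 4} + 25 \left(-43\right) = \frac{1}{-49083 + 0} - 1075 = \frac{1}{-49083} - 1075 = - \frac{1}{49083} - 1075 = - \frac{52764226}{49083}$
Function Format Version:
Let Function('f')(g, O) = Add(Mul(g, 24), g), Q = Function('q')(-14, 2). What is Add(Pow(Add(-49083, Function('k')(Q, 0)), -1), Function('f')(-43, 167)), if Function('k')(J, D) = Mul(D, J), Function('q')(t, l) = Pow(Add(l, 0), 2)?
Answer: Rational(-52764226, 49083) ≈ -1075.0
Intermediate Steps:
Function('q')(t, l) = Pow(l, 2)
Q = 4 (Q = Pow(2, 2) = 4)
Function('f')(g, O) = Mul(25, g) (Function('f')(g, O) = Add(Mul(24, g), g) = Mul(25, g))
Add(Pow(Add(-49083, Function('k')(Q, 0)), -1), Function('f')(-43, 167)) = Add(Pow(Add(-49083, Mul(0, 4)), -1), Mul(25, -43)) = Add(Pow(Add(-49083, 0), -1), -1075) = Add(Pow(-49083, -1), -1075) = Add(Rational(-1, 49083), -1075) = Rational(-52764226, 49083)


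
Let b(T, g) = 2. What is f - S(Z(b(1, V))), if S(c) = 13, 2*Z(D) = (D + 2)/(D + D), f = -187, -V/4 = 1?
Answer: -200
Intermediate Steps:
V = -4 (V = -4*1 = -4)
Z(D) = (2 + D)/(4*D) (Z(D) = ((D + 2)/(D + D))/2 = ((2 + D)/((2*D)))/2 = ((2 + D)*(1/(2*D)))/2 = ((2 + D)/(2*D))/2 = (2 + D)/(4*D))
f - S(Z(b(1, V))) = -187 - 1*13 = -187 - 13 = -200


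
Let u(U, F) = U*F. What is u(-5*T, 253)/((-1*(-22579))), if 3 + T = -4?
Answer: 8855/22579 ≈ 0.39218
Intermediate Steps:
T = -7 (T = -3 - 4 = -7)
u(U, F) = F*U
u(-5*T, 253)/((-1*(-22579))) = (253*(-5*(-7)))/((-1*(-22579))) = (253*35)/22579 = 8855*(1/22579) = 8855/22579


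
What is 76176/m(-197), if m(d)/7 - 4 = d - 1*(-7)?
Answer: -12696/217 ≈ -58.507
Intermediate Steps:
m(d) = 77 + 7*d (m(d) = 28 + 7*(d - 1*(-7)) = 28 + 7*(d + 7) = 28 + 7*(7 + d) = 28 + (49 + 7*d) = 77 + 7*d)
76176/m(-197) = 76176/(77 + 7*(-197)) = 76176/(77 - 1379) = 76176/(-1302) = 76176*(-1/1302) = -12696/217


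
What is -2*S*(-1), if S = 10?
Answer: 20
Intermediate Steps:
-2*S*(-1) = -2*10*(-1) = -20*(-1) = 20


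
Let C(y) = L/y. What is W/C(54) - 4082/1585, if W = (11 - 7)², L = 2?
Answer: 680638/1585 ≈ 429.42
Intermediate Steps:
C(y) = 2/y
W = 16 (W = 4² = 16)
W/C(54) - 4082/1585 = 16/((2/54)) - 4082/1585 = 16/((2*(1/54))) - 4082*1/1585 = 16/(1/27) - 4082/1585 = 16*27 - 4082/1585 = 432 - 4082/1585 = 680638/1585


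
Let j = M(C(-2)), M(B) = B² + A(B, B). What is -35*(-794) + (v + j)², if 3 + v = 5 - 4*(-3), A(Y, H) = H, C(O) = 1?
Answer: 28046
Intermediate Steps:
v = 14 (v = -3 + (5 - 4*(-3)) = -3 + (5 + 12) = -3 + 17 = 14)
M(B) = B + B² (M(B) = B² + B = B + B²)
j = 2 (j = 1*(1 + 1) = 1*2 = 2)
-35*(-794) + (v + j)² = -35*(-794) + (14 + 2)² = 27790 + 16² = 27790 + 256 = 28046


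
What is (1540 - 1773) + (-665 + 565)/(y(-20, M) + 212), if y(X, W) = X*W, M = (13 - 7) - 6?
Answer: -12374/53 ≈ -233.47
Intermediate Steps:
M = 0 (M = 6 - 6 = 0)
y(X, W) = W*X
(1540 - 1773) + (-665 + 565)/(y(-20, M) + 212) = (1540 - 1773) + (-665 + 565)/(0*(-20) + 212) = -233 - 100/(0 + 212) = -233 - 100/212 = -233 - 100*1/212 = -233 - 25/53 = -12374/53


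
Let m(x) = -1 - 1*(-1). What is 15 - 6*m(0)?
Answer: 15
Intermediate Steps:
m(x) = 0 (m(x) = -1 + 1 = 0)
15 - 6*m(0) = 15 - 6*0 = 15 + 0 = 15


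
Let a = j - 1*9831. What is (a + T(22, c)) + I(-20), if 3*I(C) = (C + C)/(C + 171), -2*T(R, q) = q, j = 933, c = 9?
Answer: -8065745/906 ≈ -8902.6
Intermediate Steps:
T(R, q) = -q/2
I(C) = 2*C/(3*(171 + C)) (I(C) = ((C + C)/(C + 171))/3 = ((2*C)/(171 + C))/3 = (2*C/(171 + C))/3 = 2*C/(3*(171 + C)))
a = -8898 (a = 933 - 1*9831 = 933 - 9831 = -8898)
(a + T(22, c)) + I(-20) = (-8898 - ½*9) + (⅔)*(-20)/(171 - 20) = (-8898 - 9/2) + (⅔)*(-20)/151 = -17805/2 + (⅔)*(-20)*(1/151) = -17805/2 - 40/453 = -8065745/906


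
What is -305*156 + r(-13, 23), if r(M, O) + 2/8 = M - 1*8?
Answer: -190405/4 ≈ -47601.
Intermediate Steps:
r(M, O) = -33/4 + M (r(M, O) = -¼ + (M - 1*8) = -¼ + (M - 8) = -¼ + (-8 + M) = -33/4 + M)
-305*156 + r(-13, 23) = -305*156 + (-33/4 - 13) = -47580 - 85/4 = -190405/4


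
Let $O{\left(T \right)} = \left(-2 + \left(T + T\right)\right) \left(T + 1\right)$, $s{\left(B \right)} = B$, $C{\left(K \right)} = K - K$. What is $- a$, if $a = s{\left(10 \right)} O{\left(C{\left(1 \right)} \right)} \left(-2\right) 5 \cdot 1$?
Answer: $-200$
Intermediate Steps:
$C{\left(K \right)} = 0$
$O{\left(T \right)} = \left(1 + T\right) \left(-2 + 2 T\right)$ ($O{\left(T \right)} = \left(-2 + 2 T\right) \left(1 + T\right) = \left(1 + T\right) \left(-2 + 2 T\right)$)
$a = 200$ ($a = 10 \left(-2 + 2 \cdot 0^{2}\right) \left(-2\right) 5 \cdot 1 = 10 \left(-2 + 2 \cdot 0\right) \left(\left(-10\right) 1\right) = 10 \left(-2 + 0\right) \left(-10\right) = 10 \left(-2\right) \left(-10\right) = \left(-20\right) \left(-10\right) = 200$)
$- a = \left(-1\right) 200 = -200$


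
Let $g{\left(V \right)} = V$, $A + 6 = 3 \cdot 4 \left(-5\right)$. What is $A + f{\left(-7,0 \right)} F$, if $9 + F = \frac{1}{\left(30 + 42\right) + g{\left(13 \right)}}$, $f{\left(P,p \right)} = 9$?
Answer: $- \frac{12486}{85} \approx -146.89$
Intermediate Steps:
$A = -66$ ($A = -6 + 3 \cdot 4 \left(-5\right) = -6 + 12 \left(-5\right) = -6 - 60 = -66$)
$F = - \frac{764}{85}$ ($F = -9 + \frac{1}{\left(30 + 42\right) + 13} = -9 + \frac{1}{72 + 13} = -9 + \frac{1}{85} = - \frac{764}{85} \approx -8.9882$)
$A + f{\left(-7,0 \right)} F = -66 + 9 \left(- \frac{764}{85}\right) = -66 - \frac{6876}{85} = - \frac{12486}{85}$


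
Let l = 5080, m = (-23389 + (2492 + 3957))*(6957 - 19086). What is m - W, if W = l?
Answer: 205460180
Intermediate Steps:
m = 205465260 (m = (-23389 + 6449)*(-12129) = -16940*(-12129) = 205465260)
W = 5080
m - W = 205465260 - 1*5080 = 205465260 - 5080 = 205460180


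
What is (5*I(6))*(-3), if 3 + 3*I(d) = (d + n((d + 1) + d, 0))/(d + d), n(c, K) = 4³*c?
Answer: -2005/6 ≈ -334.17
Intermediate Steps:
n(c, K) = 64*c
I(d) = -1 + (64 + 129*d)/(6*d) (I(d) = -1 + ((d + 64*((d + 1) + d))/(d + d))/3 = -1 + ((d + 64*((1 + d) + d))/((2*d)))/3 = -1 + ((d + 64*(1 + 2*d))*(1/(2*d)))/3 = -1 + ((d + (64 + 128*d))*(1/(2*d)))/3 = -1 + ((64 + 129*d)*(1/(2*d)))/3 = -1 + ((64 + 129*d)/(2*d))/3 = -1 + (64 + 129*d)/(6*d))
(5*I(6))*(-3) = (5*((⅙)*(64 + 123*6)/6))*(-3) = (5*((⅙)*(⅙)*(64 + 738)))*(-3) = (5*((⅙)*(⅙)*802))*(-3) = (5*(401/18))*(-3) = (2005/18)*(-3) = -2005/6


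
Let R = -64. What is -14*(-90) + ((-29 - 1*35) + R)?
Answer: 1132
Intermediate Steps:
-14*(-90) + ((-29 - 1*35) + R) = -14*(-90) + ((-29 - 1*35) - 64) = 1260 + ((-29 - 35) - 64) = 1260 + (-64 - 64) = 1260 - 128 = 1132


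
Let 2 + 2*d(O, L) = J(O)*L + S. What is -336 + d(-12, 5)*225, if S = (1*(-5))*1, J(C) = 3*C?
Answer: -42747/2 ≈ -21374.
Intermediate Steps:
S = -5 (S = -5*1 = -5)
d(O, L) = -7/2 + 3*L*O/2 (d(O, L) = -1 + ((3*O)*L - 5)/2 = -1 + (3*L*O - 5)/2 = -1 + (-5 + 3*L*O)/2 = -1 + (-5/2 + 3*L*O/2) = -7/2 + 3*L*O/2)
-336 + d(-12, 5)*225 = -336 + (-7/2 + (3/2)*5*(-12))*225 = -336 + (-7/2 - 90)*225 = -336 - 187/2*225 = -336 - 42075/2 = -42747/2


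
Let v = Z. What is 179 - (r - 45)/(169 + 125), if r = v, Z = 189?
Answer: 8747/49 ≈ 178.51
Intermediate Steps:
v = 189
r = 189
179 - (r - 45)/(169 + 125) = 179 - (189 - 45)/(169 + 125) = 179 - 144/294 = 179 - 1*24/49 = 179 - 24/49 = 8747/49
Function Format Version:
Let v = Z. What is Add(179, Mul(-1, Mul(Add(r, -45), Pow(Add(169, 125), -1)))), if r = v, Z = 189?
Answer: Rational(8747, 49) ≈ 178.51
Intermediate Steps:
v = 189
r = 189
Add(179, Mul(-1, Mul(Add(r, -45), Pow(Add(169, 125), -1)))) = Add(179, Mul(-1, Mul(Add(189, -45), Pow(Add(169, 125), -1)))) = Add(179, Mul(-1, Mul(144, Pow(294, -1)))) = Add(179, Mul(-1, Mul(144, Rational(1, 294)))) = Add(179, Mul(-1, Rational(24, 49))) = Add(179, Rational(-24, 49)) = Rational(8747, 49)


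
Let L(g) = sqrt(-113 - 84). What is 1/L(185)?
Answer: -I*sqrt(197)/197 ≈ -0.071247*I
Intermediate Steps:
L(g) = I*sqrt(197) (L(g) = sqrt(-197) = I*sqrt(197))
1/L(185) = 1/(I*sqrt(197)) = -I*sqrt(197)/197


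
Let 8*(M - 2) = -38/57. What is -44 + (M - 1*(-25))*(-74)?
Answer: -12215/6 ≈ -2035.8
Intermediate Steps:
M = 23/12 (M = 2 + (-38/57)/8 = 2 + (-38*1/57)/8 = 2 + (1/8)*(-2/3) = 2 - 1/12 = 23/12 ≈ 1.9167)
-44 + (M - 1*(-25))*(-74) = -44 + (23/12 - 1*(-25))*(-74) = -44 + (23/12 + 25)*(-74) = -44 + (323/12)*(-74) = -44 - 11951/6 = -12215/6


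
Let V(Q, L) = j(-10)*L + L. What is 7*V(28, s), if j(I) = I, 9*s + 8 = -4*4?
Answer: 168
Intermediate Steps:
s = -8/3 (s = -8/9 + (-4*4)/9 = -8/9 + (⅑)*(-16) = -8/9 - 16/9 = -8/3 ≈ -2.6667)
V(Q, L) = -9*L (V(Q, L) = -10*L + L = -9*L)
7*V(28, s) = 7*(-9*(-8/3)) = 7*24 = 168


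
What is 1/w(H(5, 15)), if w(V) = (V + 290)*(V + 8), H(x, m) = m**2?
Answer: 1/119995 ≈ 8.3337e-6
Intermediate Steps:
w(V) = (8 + V)*(290 + V) (w(V) = (290 + V)*(8 + V) = (8 + V)*(290 + V))
1/w(H(5, 15)) = 1/(2320 + (15**2)**2 + 298*15**2) = 1/(2320 + 225**2 + 298*225) = 1/(2320 + 50625 + 67050) = 1/119995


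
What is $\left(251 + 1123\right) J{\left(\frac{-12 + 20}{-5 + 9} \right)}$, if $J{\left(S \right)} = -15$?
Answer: $-20610$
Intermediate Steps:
$\left(251 + 1123\right) J{\left(\frac{-12 + 20}{-5 + 9} \right)} = \left(251 + 1123\right) \left(-15\right) = 1374 \left(-15\right) = -20610$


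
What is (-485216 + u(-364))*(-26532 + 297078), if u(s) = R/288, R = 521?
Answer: -6301092408517/48 ≈ -1.3127e+11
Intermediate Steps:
u(s) = 521/288
(-485216 + u(-364))*(-26532 + 297078) = (-485216 + 521/288)*(-26532 + 297078) = -139741687/288*270546 = -6301092408517/48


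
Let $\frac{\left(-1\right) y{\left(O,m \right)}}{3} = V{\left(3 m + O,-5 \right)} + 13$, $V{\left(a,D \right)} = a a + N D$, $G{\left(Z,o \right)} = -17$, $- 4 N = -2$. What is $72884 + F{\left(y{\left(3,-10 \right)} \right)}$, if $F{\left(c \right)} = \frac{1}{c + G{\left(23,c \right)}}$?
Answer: $\frac{325864362}{4471} \approx 72884.0$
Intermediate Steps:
$N = \frac{1}{2}$ ($N = \left(- \frac{1}{4}\right) \left(-2\right) = \frac{1}{2} \approx 0.5$)
$V{\left(a,D \right)} = a^{2} + \frac{D}{2}$ ($V{\left(a,D \right)} = a a + \frac{D}{2} = a^{2} + \frac{D}{2}$)
$y{\left(O,m \right)} = - \frac{63}{2} - 3 \left(O + 3 m\right)^{2}$ ($y{\left(O,m \right)} = - 3 \left(\left(\left(3 m + O\right)^{2} + \frac{1}{2} \left(-5\right)\right) + 13\right) = - 3 \left(\left(\left(O + 3 m\right)^{2} - \frac{5}{2}\right) + 13\right) = - 3 \left(\left(- \frac{5}{2} + \left(O + 3 m\right)^{2}\right) + 13\right) = - 3 \left(\frac{21}{2} + \left(O + 3 m\right)^{2}\right) = - \frac{63}{2} - 3 \left(O + 3 m\right)^{2}$)
$F{\left(c \right)} = \frac{1}{-17 + c}$ ($F{\left(c \right)} = \frac{1}{c - 17} = \frac{1}{-17 + c}$)
$72884 + F{\left(y{\left(3,-10 \right)} \right)} = 72884 + \frac{1}{-17 - \left(\frac{63}{2} + 3 \left(3 + 3 \left(-10\right)\right)^{2}\right)} = 72884 + \frac{1}{-17 - \left(\frac{63}{2} + 3 \left(3 - 30\right)^{2}\right)} = 72884 + \frac{1}{-17 - \left(\frac{63}{2} + 3 \left(-27\right)^{2}\right)} = 72884 + \frac{1}{-17 - \frac{4437}{2}} = 72884 + \frac{1}{- \frac{4471}{2}} = 72884 - \frac{2}{4471} = \frac{325864362}{4471}$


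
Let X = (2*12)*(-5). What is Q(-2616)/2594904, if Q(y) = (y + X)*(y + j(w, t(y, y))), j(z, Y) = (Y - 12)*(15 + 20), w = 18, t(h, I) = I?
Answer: 10783944/108121 ≈ 99.740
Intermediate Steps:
X = -120 (X = 24*(-5) = -120)
j(z, Y) = -420 + 35*Y (j(z, Y) = (-12 + Y)*35 = -420 + 35*Y)
Q(y) = (-420 + 36*y)*(-120 + y) (Q(y) = (y - 120)*(y + (-420 + 35*y)) = (-120 + y)*(-420 + 36*y) = (-420 + 36*y)*(-120 + y))
Q(-2616)/2594904 = (50400 - 4740*(-2616) + 36*(-2616)**2)/2594904 = (50400 + 12399840 + 36*6843456)*(1/2594904) = (50400 + 12399840 + 246364416)*(1/2594904) = 258814656*(1/2594904) = 10783944/108121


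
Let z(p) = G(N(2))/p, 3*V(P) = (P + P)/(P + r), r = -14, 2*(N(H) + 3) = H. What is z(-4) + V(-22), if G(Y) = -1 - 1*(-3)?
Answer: -5/54 ≈ -0.092593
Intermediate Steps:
N(H) = -3 + H/2
G(Y) = 2 (G(Y) = -1 + 3 = 2)
V(P) = 2*P/(3*(-14 + P)) (V(P) = ((P + P)/(P - 14))/3 = ((2*P)/(-14 + P))/3 = (2*P/(-14 + P))/3 = 2*P/(3*(-14 + P)))
z(p) = 2/p
z(-4) + V(-22) = 2/(-4) + (⅔)*(-22)/(-14 - 22) = 2*(-¼) + (⅔)*(-22)/(-36) = -½ + (⅔)*(-22)*(-1/36) = -½ + 11/27 = -5/54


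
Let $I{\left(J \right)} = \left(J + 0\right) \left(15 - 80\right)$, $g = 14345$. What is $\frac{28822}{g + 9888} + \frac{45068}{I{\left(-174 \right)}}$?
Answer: $\frac{709054832}{137037615} \approx 5.1742$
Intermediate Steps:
$I{\left(J \right)} = - 65 J$ ($I{\left(J \right)} = J \left(-65\right) = - 65 J$)
$\frac{28822}{g + 9888} + \frac{45068}{I{\left(-174 \right)}} = \frac{28822}{14345 + 9888} + \frac{45068}{\left(-65\right) \left(-174\right)} = \frac{28822}{24233} + \frac{45068}{11310} = 28822 \cdot \frac{1}{24233} + 45068 \cdot \frac{1}{11310} = \frac{28822}{24233} + \frac{22534}{5655} = \frac{709054832}{137037615}$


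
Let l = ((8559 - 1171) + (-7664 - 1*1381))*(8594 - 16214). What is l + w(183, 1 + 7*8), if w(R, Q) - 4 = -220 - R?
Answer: 12625941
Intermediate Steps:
w(R, Q) = -216 - R (w(R, Q) = 4 + (-220 - R) = -216 - R)
l = 12626340 (l = (7388 + (-7664 - 1381))*(-7620) = (7388 - 9045)*(-7620) = -1657*(-7620) = 12626340)
l + w(183, 1 + 7*8) = 12626340 + (-216 - 1*183) = 12626340 + (-216 - 183) = 12626340 - 399 = 12625941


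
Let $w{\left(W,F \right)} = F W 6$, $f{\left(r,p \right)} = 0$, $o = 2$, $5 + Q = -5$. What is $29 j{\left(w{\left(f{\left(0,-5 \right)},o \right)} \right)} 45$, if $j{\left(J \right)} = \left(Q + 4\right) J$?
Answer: $0$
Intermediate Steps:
$Q = -10$ ($Q = -5 - 5 = -10$)
$w{\left(W,F \right)} = 6 F W$
$j{\left(J \right)} = - 6 J$ ($j{\left(J \right)} = \left(-10 + 4\right) J = - 6 J$)
$29 j{\left(w{\left(f{\left(0,-5 \right)},o \right)} \right)} 45 = 29 \left(- 6 \cdot 6 \cdot 2 \cdot 0\right) 45 = 29 \left(\left(-6\right) 0\right) 45 = 29 \cdot 0 \cdot 45 = 0 \cdot 45 = 0$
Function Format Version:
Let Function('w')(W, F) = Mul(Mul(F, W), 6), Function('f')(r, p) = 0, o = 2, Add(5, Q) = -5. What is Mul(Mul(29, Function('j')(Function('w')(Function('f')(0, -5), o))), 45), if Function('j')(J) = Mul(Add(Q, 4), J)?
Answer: 0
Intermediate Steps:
Q = -10 (Q = Add(-5, -5) = -10)
Function('w')(W, F) = Mul(6, F, W)
Function('j')(J) = Mul(-6, J) (Function('j')(J) = Mul(Add(-10, 4), J) = Mul(-6, J))
Mul(Mul(29, Function('j')(Function('w')(Function('f')(0, -5), o))), 45) = Mul(Mul(29, Mul(-6, Mul(6, 2, 0))), 45) = Mul(Mul(29, Mul(-6, 0)), 45) = Mul(Mul(29, 0), 45) = Mul(0, 45) = 0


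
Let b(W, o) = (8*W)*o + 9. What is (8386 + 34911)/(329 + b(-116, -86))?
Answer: 43297/80146 ≈ 0.54023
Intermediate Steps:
b(W, o) = 9 + 8*W*o (b(W, o) = 8*W*o + 9 = 9 + 8*W*o)
(8386 + 34911)/(329 + b(-116, -86)) = (8386 + 34911)/(329 + (9 + 8*(-116)*(-86))) = 43297/(329 + (9 + 79808)) = 43297/(329 + 79817) = 43297/80146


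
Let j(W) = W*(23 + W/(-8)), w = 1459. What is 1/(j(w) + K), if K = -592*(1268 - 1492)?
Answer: -8/799361 ≈ -1.0008e-5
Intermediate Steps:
K = 132608 (K = -592*(-224) = 132608)
j(W) = W*(23 - W/8) (j(W) = W*(23 + W*(-1/8)) = W*(23 - W/8))
1/(j(w) + K) = 1/((1/8)*1459*(184 - 1*1459) + 132608) = 1/((1/8)*1459*(184 - 1459) + 132608) = 1/((1/8)*1459*(-1275) + 132608) = 1/(-1860225/8 + 132608) = 1/(-799361/8) = -8/799361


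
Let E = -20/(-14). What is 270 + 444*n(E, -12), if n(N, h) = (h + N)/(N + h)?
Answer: 714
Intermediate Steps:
E = 10/7 (E = -20*(-1/14) = 10/7 ≈ 1.4286)
n(N, h) = 1 (n(N, h) = (N + h)/(N + h) = 1)
270 + 444*n(E, -12) = 270 + 444*1 = 270 + 444 = 714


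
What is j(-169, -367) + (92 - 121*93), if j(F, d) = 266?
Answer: -10895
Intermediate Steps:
j(-169, -367) + (92 - 121*93) = 266 + (92 - 121*93) = 266 + (92 - 11253) = 266 - 11161 = -10895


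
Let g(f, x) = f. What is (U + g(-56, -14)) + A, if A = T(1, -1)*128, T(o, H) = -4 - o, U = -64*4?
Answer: -952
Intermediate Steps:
U = -256
A = -640 (A = (-4 - 1*1)*128 = (-4 - 1)*128 = -5*128 = -640)
(U + g(-56, -14)) + A = (-256 - 56) - 640 = -312 - 640 = -952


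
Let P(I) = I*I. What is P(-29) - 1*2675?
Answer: -1834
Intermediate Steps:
P(I) = I²
P(-29) - 1*2675 = (-29)² - 1*2675 = 841 - 2675 = -1834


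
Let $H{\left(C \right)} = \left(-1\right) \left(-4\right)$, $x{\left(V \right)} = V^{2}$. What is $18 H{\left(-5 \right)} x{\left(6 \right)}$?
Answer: $2592$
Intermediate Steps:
$H{\left(C \right)} = 4$
$18 H{\left(-5 \right)} x{\left(6 \right)} = 18 \cdot 4 \cdot 6^{2} = 72 \cdot 36 = 2592$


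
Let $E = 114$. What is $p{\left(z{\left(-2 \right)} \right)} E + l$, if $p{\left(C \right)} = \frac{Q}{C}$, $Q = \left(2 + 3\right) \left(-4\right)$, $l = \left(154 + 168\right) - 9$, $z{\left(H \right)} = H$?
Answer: $1453$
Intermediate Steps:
$l = 313$ ($l = 322 - 9 = 313$)
$Q = -20$ ($Q = 5 \left(-4\right) = -20$)
$p{\left(C \right)} = - \frac{20}{C}$
$p{\left(z{\left(-2 \right)} \right)} E + l = - \frac{20}{-2} \cdot 114 + 313 = \left(-20\right) \left(- \frac{1}{2}\right) 114 + 313 = 10 \cdot 114 + 313 = 1140 + 313 = 1453$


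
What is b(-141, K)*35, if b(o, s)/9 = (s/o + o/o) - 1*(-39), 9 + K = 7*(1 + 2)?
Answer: 590940/47 ≈ 12573.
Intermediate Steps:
K = 12 (K = -9 + 7*(1 + 2) = -9 + 7*3 = -9 + 21 = 12)
b(o, s) = 360 + 9*s/o (b(o, s) = 9*((s/o + o/o) - 1*(-39)) = 9*((s/o + 1) + 39) = 9*((1 + s/o) + 39) = 9*(40 + s/o) = 360 + 9*s/o)
b(-141, K)*35 = (360 + 9*12/(-141))*35 = (360 + 9*12*(-1/141))*35 = (360 - 36/47)*35 = (16884/47)*35 = 590940/47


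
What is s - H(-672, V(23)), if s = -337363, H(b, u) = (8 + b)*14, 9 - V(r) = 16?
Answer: -328067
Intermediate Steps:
V(r) = -7 (V(r) = 9 - 1*16 = 9 - 16 = -7)
H(b, u) = 112 + 14*b
s - H(-672, V(23)) = -337363 - (112 + 14*(-672)) = -337363 - (112 - 9408) = -337363 - 1*(-9296) = -337363 + 9296 = -328067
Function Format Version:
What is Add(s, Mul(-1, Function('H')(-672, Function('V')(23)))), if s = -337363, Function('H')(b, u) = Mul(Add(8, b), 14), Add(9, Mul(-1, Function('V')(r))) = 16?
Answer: -328067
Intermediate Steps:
Function('V')(r) = -7 (Function('V')(r) = Add(9, Mul(-1, 16)) = Add(9, -16) = -7)
Function('H')(b, u) = Add(112, Mul(14, b))
Add(s, Mul(-1, Function('H')(-672, Function('V')(23)))) = Add(-337363, Mul(-1, Add(112, Mul(14, -672)))) = Add(-337363, Mul(-1, Add(112, -9408))) = Add(-337363, Mul(-1, -9296)) = Add(-337363, 9296) = -328067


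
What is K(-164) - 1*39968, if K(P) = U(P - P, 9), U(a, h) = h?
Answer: -39959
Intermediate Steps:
K(P) = 9
K(-164) - 1*39968 = 9 - 1*39968 = 9 - 39968 = -39959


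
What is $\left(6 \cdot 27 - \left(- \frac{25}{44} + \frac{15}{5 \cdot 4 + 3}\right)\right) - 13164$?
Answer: $- \frac{13158109}{1012} \approx -13002.0$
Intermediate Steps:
$\left(6 \cdot 27 - \left(- \frac{25}{44} + \frac{15}{5 \cdot 4 + 3}\right)\right) - 13164 = \left(162 - \left(- \frac{25}{44} + \frac{15}{20 + 3}\right)\right) - 13164 = \left(162 + \left(\frac{25}{44} - \frac{15}{23}\right)\right) - 13164 = \left(162 - \frac{85}{1012}\right) - 13164 = \frac{163859}{1012} - 13164 = - \frac{13158109}{1012}$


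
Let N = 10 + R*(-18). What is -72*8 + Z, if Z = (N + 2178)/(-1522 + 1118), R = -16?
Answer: -58795/101 ≈ -582.13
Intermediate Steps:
N = 298 (N = 10 - 16*(-18) = 10 + 288 = 298)
Z = -619/101 (Z = (298 + 2178)/(-1522 + 1118) = 2476/(-404) = 2476*(-1/404) = -619/101 ≈ -6.1287)
-72*8 + Z = -72*8 - 619/101 = -576 - 619/101 = -58795/101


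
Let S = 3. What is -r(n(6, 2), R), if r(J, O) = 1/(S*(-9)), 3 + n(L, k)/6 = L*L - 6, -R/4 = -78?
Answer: 1/27 ≈ 0.037037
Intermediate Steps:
R = 312 (R = -4*(-78) = 312)
n(L, k) = -54 + 6*L**2 (n(L, k) = -18 + 6*(L*L - 6) = -18 + 6*(L**2 - 6) = -18 + 6*(-6 + L**2) = -18 + (-36 + 6*L**2) = -54 + 6*L**2)
r(J, O) = -1/27 (r(J, O) = 1/(3*(-9)) = 1/(-27) = -1/27)
-r(n(6, 2), R) = -1*(-1/27) = 1/27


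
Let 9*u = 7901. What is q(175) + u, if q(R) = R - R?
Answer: 7901/9 ≈ 877.89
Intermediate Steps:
q(R) = 0
u = 7901/9 (u = (⅑)*7901 = 7901/9 ≈ 877.89)
q(175) + u = 0 + 7901/9 = 7901/9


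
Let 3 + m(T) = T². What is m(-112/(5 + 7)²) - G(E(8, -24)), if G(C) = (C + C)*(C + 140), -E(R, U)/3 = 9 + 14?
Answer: 793444/81 ≈ 9795.6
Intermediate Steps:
E(R, U) = -69 (E(R, U) = -3*(9 + 14) = -3*23 = -69)
m(T) = -3 + T²
G(C) = 2*C*(140 + C) (G(C) = (2*C)*(140 + C) = 2*C*(140 + C))
m(-112/(5 + 7)²) - G(E(8, -24)) = (-3 + (-112/(5 + 7)²)²) - 2*(-69)*(140 - 69) = (-3 + (-112/(12²))²) - 2*(-69)*71 = (-3 + (-112/144)²) - 1*(-9798) = (-3 + (-112*1/144)²) + 9798 = (-3 + (-7/9)²) + 9798 = (-3 + 49/81) + 9798 = -194/81 + 9798 = 793444/81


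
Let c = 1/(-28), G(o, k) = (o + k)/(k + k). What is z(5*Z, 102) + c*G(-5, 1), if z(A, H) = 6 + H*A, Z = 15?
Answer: 107185/14 ≈ 7656.1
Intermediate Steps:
z(A, H) = 6 + A*H
G(o, k) = (k + o)/(2*k) (G(o, k) = (k + o)/((2*k)) = (k + o)*(1/(2*k)) = (k + o)/(2*k))
c = -1/28 ≈ -0.035714
z(5*Z, 102) + c*G(-5, 1) = (6 + (5*15)*102) - (1 - 5)/(56*1) = (6 + 75*102) - (-4)/56 = (6 + 7650) - 1/28*(-2) = 7656 + 1/14 = 107185/14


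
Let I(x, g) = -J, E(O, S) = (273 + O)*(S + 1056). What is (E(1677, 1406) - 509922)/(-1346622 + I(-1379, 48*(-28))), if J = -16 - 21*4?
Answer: -52329/16421 ≈ -3.1867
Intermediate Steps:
J = -100 (J = -16 - 84 = -100)
E(O, S) = (273 + O)*(1056 + S)
I(x, g) = 100 (I(x, g) = -1*(-100) = 100)
(E(1677, 1406) - 509922)/(-1346622 + I(-1379, 48*(-28))) = ((288288 + 273*1406 + 1056*1677 + 1677*1406) - 509922)/(-1346622 + 100) = ((288288 + 383838 + 1770912 + 2357862) - 509922)/(-1346522) = (4800900 - 509922)*(-1/1346522) = 4290978*(-1/1346522) = -52329/16421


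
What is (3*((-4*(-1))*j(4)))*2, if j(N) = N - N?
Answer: 0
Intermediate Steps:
j(N) = 0
(3*((-4*(-1))*j(4)))*2 = (3*(-4*(-1)*0))*2 = (3*(4*0))*2 = (3*0)*2 = 0*2 = 0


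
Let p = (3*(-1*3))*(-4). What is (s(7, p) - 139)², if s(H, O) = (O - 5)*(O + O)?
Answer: 4380649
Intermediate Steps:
p = 36 (p = (3*(-3))*(-4) = -9*(-4) = 36)
s(H, O) = 2*O*(-5 + O) (s(H, O) = (-5 + O)*(2*O) = 2*O*(-5 + O))
(s(7, p) - 139)² = (2*36*(-5 + 36) - 139)² = (2*36*31 - 139)² = (2232 - 139)² = 2093² = 4380649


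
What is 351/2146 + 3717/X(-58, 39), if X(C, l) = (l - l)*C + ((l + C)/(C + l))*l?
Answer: 2663457/27898 ≈ 95.471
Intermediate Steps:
X(C, l) = l (X(C, l) = 0*C + ((C + l)/(C + l))*l = 0 + 1*l = 0 + l = l)
351/2146 + 3717/X(-58, 39) = 351/2146 + 3717/39 = 351*(1/2146) + 3717*(1/39) = 351/2146 + 1239/13 = 2663457/27898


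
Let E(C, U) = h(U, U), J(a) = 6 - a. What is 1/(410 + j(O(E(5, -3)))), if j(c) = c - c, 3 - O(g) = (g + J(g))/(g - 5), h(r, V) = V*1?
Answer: 1/410 ≈ 0.0024390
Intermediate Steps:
h(r, V) = V
E(C, U) = U
O(g) = 3 - 6/(-5 + g) (O(g) = 3 - (g + (6 - g))/(g - 5) = 3 - 6/(-5 + g))
j(c) = 0
1/(410 + j(O(E(5, -3)))) = 1/(410 + 0) = 1/410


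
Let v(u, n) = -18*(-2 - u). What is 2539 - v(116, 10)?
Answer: 415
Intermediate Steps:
v(u, n) = 36 + 18*u
2539 - v(116, 10) = 2539 - (36 + 18*116) = 2539 - (36 + 2088) = 2539 - 1*2124 = 2539 - 2124 = 415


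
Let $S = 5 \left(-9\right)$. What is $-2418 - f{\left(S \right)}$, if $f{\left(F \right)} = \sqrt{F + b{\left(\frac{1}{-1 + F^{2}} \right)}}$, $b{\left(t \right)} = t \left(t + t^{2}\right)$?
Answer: $-2418 - \frac{3 i \sqrt{20977418540870}}{2048288} \approx -2418.0 - 6.7082 i$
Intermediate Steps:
$S = -45$
$f{\left(F \right)} = \sqrt{F + \frac{1 + \frac{1}{-1 + F^{2}}}{\left(-1 + F^{2}\right)^{2}}}$ ($f{\left(F \right)} = \sqrt{F + \left(\frac{1}{-1 + F^{2}}\right)^{2} \left(1 + \frac{1}{-1 + F^{2}}\right)} = \sqrt{F + \frac{1 + \frac{1}{-1 + F^{2}}}{\left(-1 + F^{2}\right)^{2}}}$)
$-2418 - f{\left(S \right)} = -2418 - \sqrt{-45 + \frac{\left(-45\right)^{2}}{\left(-1 + \left(-45\right)^{2}\right)^{3}}} = -2418 - \sqrt{-45 + \frac{2025}{\left(-1 + 2025\right)^{3}}} = -2418 - \sqrt{-45 + \frac{2025}{8291469824}} = -2418 - \sqrt{- \frac{373116140055}{8291469824}} = -2418 - \frac{3 i \sqrt{20977418540870}}{2048288}$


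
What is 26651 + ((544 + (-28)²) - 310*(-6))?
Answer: 29839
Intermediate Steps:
26651 + ((544 + (-28)²) - 310*(-6)) = 26651 + ((544 + 784) - 1*(-1860)) = 26651 + (1328 + 1860) = 26651 + 3188 = 29839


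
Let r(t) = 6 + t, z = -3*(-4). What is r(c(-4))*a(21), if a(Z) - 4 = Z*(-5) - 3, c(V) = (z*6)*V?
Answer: 29328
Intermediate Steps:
z = 12
c(V) = 72*V (c(V) = (12*6)*V = 72*V)
a(Z) = 1 - 5*Z (a(Z) = 4 + (Z*(-5) - 3) = 4 + (-5*Z - 3) = 4 + (-3 - 5*Z) = 1 - 5*Z)
r(c(-4))*a(21) = (6 + 72*(-4))*(1 - 5*21) = (6 - 288)*(1 - 105) = -282*(-104) = 29328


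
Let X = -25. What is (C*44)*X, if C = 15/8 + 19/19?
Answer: -6325/2 ≈ -3162.5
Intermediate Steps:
C = 23/8 (C = 15*(⅛) + 19*(1/19) = 15/8 + 1 = 23/8 ≈ 2.8750)
(C*44)*X = ((23/8)*44)*(-25) = (253/2)*(-25) = -6325/2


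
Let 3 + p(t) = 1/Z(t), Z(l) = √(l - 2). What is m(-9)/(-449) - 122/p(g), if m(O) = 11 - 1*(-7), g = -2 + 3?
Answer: 82077/2245 - 61*I/5 ≈ 36.56 - 12.2*I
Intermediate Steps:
g = 1
Z(l) = √(-2 + l)
m(O) = 18 (m(O) = 11 + 7 = 18)
p(t) = -3 + (-2 + t)^(-½) (p(t) = -3 + 1/(√(-2 + t)) = -3 + (-2 + t)^(-½))
m(-9)/(-449) - 122/p(g) = 18/(-449) - 122/(-3 + (-2 + 1)^(-½)) = 18*(-1/449) - 122/(-3 + (-1)^(-½)) = -18/449 - 122*(-3 + I)/10 = -18/449 - 61*(-3 + I)/5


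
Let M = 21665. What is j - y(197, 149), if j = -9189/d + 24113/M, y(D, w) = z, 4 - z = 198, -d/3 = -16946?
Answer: 71566466463/367135090 ≈ 194.93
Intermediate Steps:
d = 50838 (d = -3*(-16946) = 50838)
z = -194 (z = 4 - 1*198 = 4 - 198 = -194)
y(D, w) = -194
j = 342259003/367135090 (j = -9189/50838 + 24113/21665 = -9189*1/50838 + 24113*(1/21665) = -3063/16946 + 24113/21665 = 342259003/367135090 ≈ 0.93224)
j - y(197, 149) = 342259003/367135090 - 1*(-194) = 342259003/367135090 + 194 = 71566466463/367135090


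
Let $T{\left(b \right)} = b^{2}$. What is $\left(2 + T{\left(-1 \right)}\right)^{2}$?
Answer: $9$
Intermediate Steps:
$\left(2 + T{\left(-1 \right)}\right)^{2} = \left(2 + \left(-1\right)^{2}\right)^{2} = \left(2 + 1\right)^{2} = 3^{2} = 9$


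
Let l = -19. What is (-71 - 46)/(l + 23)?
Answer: -117/4 ≈ -29.250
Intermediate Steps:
(-71 - 46)/(l + 23) = (-71 - 46)/(-19 + 23) = -117/4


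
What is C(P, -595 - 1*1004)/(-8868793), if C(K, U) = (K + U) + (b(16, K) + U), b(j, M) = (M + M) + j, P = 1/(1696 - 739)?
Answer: 1015057/2829144967 ≈ 0.00035879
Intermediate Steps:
P = 1/957 ≈ 0.0010449
b(j, M) = j + 2*M (b(j, M) = 2*M + j = j + 2*M)
C(K, U) = 16 + 2*U + 3*K (C(K, U) = (K + U) + ((16 + 2*K) + U) = (K + U) + (16 + U + 2*K) = 16 + 2*U + 3*K)
C(P, -595 - 1*1004)/(-8868793) = (16 + 2*(-595 - 1*1004) + 3*(1/957))/(-8868793) = (16 + 2*(-595 - 1004) + 1/319)*(-1/8868793) = (16 + 2*(-1599) + 1/319)*(-1/8868793) = (16 - 3198 + 1/319)*(-1/8868793) = -1015057/319*(-1/8868793) = 1015057/2829144967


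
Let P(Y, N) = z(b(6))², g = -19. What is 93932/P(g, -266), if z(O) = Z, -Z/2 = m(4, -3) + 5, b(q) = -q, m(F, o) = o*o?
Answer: 23483/196 ≈ 119.81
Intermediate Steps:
m(F, o) = o²
Z = -28 (Z = -2*((-3)² + 5) = -2*(9 + 5) = -2*14 = -28)
z(O) = -28
P(Y, N) = 784 (P(Y, N) = (-28)² = 784)
93932/P(g, -266) = 93932/784 = 93932*(1/784) = 23483/196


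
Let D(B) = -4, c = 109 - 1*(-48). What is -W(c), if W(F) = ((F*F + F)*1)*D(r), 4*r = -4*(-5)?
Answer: 99224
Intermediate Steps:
r = 5 (r = (-4*(-5))/4 = (1/4)*20 = 5)
c = 157 (c = 109 + 48 = 157)
W(F) = -4*F - 4*F**2 (W(F) = ((F*F + F)*1)*(-4) = ((F**2 + F)*1)*(-4) = ((F + F**2)*1)*(-4) = (F + F**2)*(-4) = -4*F - 4*F**2)
-W(c) = -(-4)*157*(1 + 157) = -(-4)*157*158 = -1*(-99224) = 99224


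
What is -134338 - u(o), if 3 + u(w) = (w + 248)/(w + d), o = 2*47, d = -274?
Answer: -1343331/10 ≈ -1.3433e+5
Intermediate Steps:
o = 94
u(w) = -3 + (248 + w)/(-274 + w) (u(w) = -3 + (w + 248)/(w - 274) = -3 + (248 + w)/(-274 + w))
-134338 - u(o) = -134338 - 2*(535 - 1*94)/(-274 + 94) = -134338 - 2*(535 - 94)/(-180) = -134338 - 2*(-1)*441/180 = -134338 - 1*(-49/10) = -134338 + 49/10 = -1343331/10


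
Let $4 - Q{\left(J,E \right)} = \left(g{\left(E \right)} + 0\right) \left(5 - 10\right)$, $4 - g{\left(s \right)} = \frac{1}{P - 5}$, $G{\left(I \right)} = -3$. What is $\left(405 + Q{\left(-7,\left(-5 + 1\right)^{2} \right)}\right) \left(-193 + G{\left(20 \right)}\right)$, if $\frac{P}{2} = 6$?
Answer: $-83944$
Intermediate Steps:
$P = 12$ ($P = 2 \cdot 6 = 12$)
$g{\left(s \right)} = \frac{27}{7}$ ($g{\left(s \right)} = 4 - \frac{1}{12 - 5} = 4 - \frac{1}{7} = \frac{27}{7}$)
$Q{\left(J,E \right)} = \frac{163}{7}$ ($Q{\left(J,E \right)} = 4 - \left(\frac{27}{7} + 0\right) \left(5 - 10\right) = 4 - \frac{27}{7} \left(-5\right) = 4 - - \frac{135}{7} = 4 + \frac{135}{7} = \frac{163}{7}$)
$\left(405 + Q{\left(-7,\left(-5 + 1\right)^{2} \right)}\right) \left(-193 + G{\left(20 \right)}\right) = \left(405 + \frac{163}{7}\right) \left(-193 - 3\right) = \frac{2998}{7} \left(-196\right) = -83944$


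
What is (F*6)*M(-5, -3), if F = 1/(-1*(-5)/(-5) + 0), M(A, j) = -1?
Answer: 6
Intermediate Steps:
F = -1 (F = 1/(5*(-1/5) + 0) = 1/(-1 + 0) = 1/(-1) = -1)
(F*6)*M(-5, -3) = -1*6*(-1) = -6*(-1) = 6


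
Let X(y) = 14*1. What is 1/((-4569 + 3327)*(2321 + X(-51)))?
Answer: -1/2900070 ≈ -3.4482e-7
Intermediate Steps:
X(y) = 14
1/((-4569 + 3327)*(2321 + X(-51))) = 1/((-4569 + 3327)*(2321 + 14)) = 1/(-1242*2335) = 1/(-2900070) = -1/2900070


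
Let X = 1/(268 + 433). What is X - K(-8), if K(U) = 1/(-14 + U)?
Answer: 723/15422 ≈ 0.046881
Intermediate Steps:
X = 1/701 ≈ 0.0014265
X - K(-8) = 1/701 - 1/(-14 - 8) = 1/701 - 1/(-22) = 1/701 - 1*(-1/22) = 1/701 + 1/22 = 723/15422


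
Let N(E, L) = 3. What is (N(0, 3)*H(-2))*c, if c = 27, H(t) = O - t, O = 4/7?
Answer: 1458/7 ≈ 208.29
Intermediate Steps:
O = 4/7 (O = 4*(⅐) = 4/7 ≈ 0.57143)
H(t) = 4/7 - t
(N(0, 3)*H(-2))*c = (3*(4/7 - 1*(-2)))*27 = (3*(4/7 + 2))*27 = (3*(18/7))*27 = (54/7)*27 = 1458/7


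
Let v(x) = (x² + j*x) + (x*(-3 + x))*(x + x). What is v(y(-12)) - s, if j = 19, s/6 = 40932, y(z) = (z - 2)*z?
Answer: 9099744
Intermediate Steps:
y(z) = z*(-2 + z) (y(z) = (-2 + z)*z = z*(-2 + z))
s = 245592 (s = 6*40932 = 245592)
v(x) = x² + 19*x + 2*x²*(-3 + x) (v(x) = (x² + 19*x) + (x*(-3 + x))*(x + x) = (x² + 19*x) + (x*(-3 + x))*(2*x) = (x² + 19*x) + 2*x²*(-3 + x) = x² + 19*x + 2*x²*(-3 + x))
v(y(-12)) - s = (-12*(-2 - 12))*(19 - (-60)*(-2 - 12) + 2*(-12*(-2 - 12))²) - 1*245592 = (-12*(-14))*(19 - (-60)*(-14) + 2*(-12*(-14))²) - 245592 = 168*(19 - 5*168 + 2*168²) - 245592 = 168*(19 - 840 + 2*28224) - 245592 = 168*(19 - 840 + 56448) - 245592 = 168*55627 - 245592 = 9345336 - 245592 = 9099744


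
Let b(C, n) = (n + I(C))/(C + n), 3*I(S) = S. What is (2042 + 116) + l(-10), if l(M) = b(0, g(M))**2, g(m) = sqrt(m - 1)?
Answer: 2159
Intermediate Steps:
g(m) = sqrt(-1 + m)
I(S) = S/3
b(C, n) = (n + C/3)/(C + n)
l(M) = 1 (l(M) = ((sqrt(-1 + M) + (1/3)*0)/(0 + sqrt(-1 + M)))**2 = ((sqrt(-1 + M) + 0)/(sqrt(-1 + M)))**2 = (sqrt(-1 + M)/sqrt(-1 + M))**2 = 1**2 = 1)
(2042 + 116) + l(-10) = (2042 + 116) + 1 = 2158 + 1 = 2159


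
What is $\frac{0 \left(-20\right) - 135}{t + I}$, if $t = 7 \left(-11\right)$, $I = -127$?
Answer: $\frac{45}{68} \approx 0.66177$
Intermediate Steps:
$t = -77$
$\frac{0 \left(-20\right) - 135}{t + I} = \frac{0 \left(-20\right) - 135}{-77 - 127} = \frac{0 - 135}{-204} = \left(- \frac{1}{204}\right) \left(-135\right) = \frac{45}{68}$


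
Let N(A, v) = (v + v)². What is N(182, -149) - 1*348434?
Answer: -259630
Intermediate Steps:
N(A, v) = 4*v² (N(A, v) = (2*v)² = 4*v²)
N(182, -149) - 1*348434 = 4*(-149)² - 1*348434 = 4*22201 - 348434 = 88804 - 348434 = -259630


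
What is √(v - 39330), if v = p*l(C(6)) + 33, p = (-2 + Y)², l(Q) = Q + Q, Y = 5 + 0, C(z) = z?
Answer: I*√39189 ≈ 197.96*I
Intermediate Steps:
Y = 5
l(Q) = 2*Q
p = 9 (p = (-2 + 5)² = 3² = 9)
v = 141 (v = 9*(2*6) + 33 = 9*12 + 33 = 108 + 33 = 141)
√(v - 39330) = √(141 - 39330) = √(-39189) = I*√39189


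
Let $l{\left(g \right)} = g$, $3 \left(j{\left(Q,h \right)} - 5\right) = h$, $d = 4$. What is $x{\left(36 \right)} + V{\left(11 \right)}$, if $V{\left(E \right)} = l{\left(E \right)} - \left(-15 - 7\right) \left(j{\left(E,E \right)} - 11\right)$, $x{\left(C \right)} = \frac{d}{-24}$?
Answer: $- \frac{81}{2} \approx -40.5$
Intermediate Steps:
$j{\left(Q,h \right)} = 5 + \frac{h}{3}$
$x{\left(C \right)} = - \frac{1}{6}$ ($x{\left(C \right)} = \frac{4}{-24} = 4 \left(- \frac{1}{24}\right) = - \frac{1}{6}$)
$V{\left(E \right)} = -132 + \frac{25 E}{3}$ ($V{\left(E \right)} = E - \left(-15 - 7\right) \left(\left(5 + \frac{E}{3}\right) - 11\right) = E - - 22 \left(-6 + \frac{E}{3}\right) = E - \left(132 - \frac{22 E}{3}\right) = E + \left(-132 + \frac{22 E}{3}\right) = -132 + \frac{25 E}{3}$)
$x{\left(36 \right)} + V{\left(11 \right)} = - \frac{1}{6} + \left(-132 + \frac{25}{3} \cdot 11\right) = - \frac{1}{6} + \left(-132 + \frac{275}{3}\right) = - \frac{1}{6} - \frac{121}{3} = - \frac{81}{2}$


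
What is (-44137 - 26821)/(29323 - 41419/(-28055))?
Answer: -995363345/411349092 ≈ -2.4198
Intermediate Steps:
(-44137 - 26821)/(29323 - 41419/(-28055)) = -70958/(29323 - 41419*(-1/28055)) = -70958/(29323 + 41419/28055) = -70958/822698184/28055 = -70958*28055/822698184 = -995363345/411349092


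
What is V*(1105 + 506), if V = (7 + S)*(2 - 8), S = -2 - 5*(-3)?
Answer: -193320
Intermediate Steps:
S = 13 (S = -2 + 15 = 13)
V = -120 (V = (7 + 13)*(2 - 8) = 20*(-6) = -120)
V*(1105 + 506) = -120*(1105 + 506) = -120*1611 = -193320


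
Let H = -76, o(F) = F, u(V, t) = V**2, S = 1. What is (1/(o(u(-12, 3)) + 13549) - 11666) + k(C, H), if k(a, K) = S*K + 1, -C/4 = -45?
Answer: -160769512/13693 ≈ -11741.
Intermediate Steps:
C = 180 (C = -4*(-45) = 180)
k(a, K) = 1 + K (k(a, K) = 1*K + 1 = K + 1 = 1 + K)
(1/(o(u(-12, 3)) + 13549) - 11666) + k(C, H) = (1/((-12)**2 + 13549) - 11666) + (1 - 76) = (1/(144 + 13549) - 11666) - 75 = (1/13693 - 11666) - 75 = -159742537/13693 - 75 = -160769512/13693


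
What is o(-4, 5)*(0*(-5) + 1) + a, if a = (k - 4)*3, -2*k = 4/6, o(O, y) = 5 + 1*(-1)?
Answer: -9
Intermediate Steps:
o(O, y) = 4 (o(O, y) = 5 - 1 = 4)
k = -⅓ (k = -2/6 = -½*⅔ = -⅓ ≈ -0.33333)
a = -13 (a = (-⅓ - 4)*3 = -13/3*3 = -13)
o(-4, 5)*(0*(-5) + 1) + a = 4*(0*(-5) + 1) - 13 = 4*(0 + 1) - 13 = 4*1 - 13 = 4 - 13 = -9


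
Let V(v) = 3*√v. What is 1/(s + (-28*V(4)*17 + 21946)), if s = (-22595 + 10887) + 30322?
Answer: 1/37704 ≈ 2.6522e-5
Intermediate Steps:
s = 18614 (s = -11708 + 30322 = 18614)
1/(s + (-28*V(4)*17 + 21946)) = 1/(18614 + (-84*√4*17 + 21946)) = 1/(18614 + (-84*2*17 + 21946)) = 1/(18614 + (-28*6*17 + 21946)) = 1/(18614 + (-168*17 + 21946)) = 1/(18614 + (-2856 + 21946)) = 1/(18614 + 19090) = 1/37704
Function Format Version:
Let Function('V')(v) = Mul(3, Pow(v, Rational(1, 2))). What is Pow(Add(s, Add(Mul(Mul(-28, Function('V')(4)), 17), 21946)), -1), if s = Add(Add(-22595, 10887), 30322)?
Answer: Rational(1, 37704) ≈ 2.6522e-5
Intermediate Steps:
s = 18614 (s = Add(-11708, 30322) = 18614)
Pow(Add(s, Add(Mul(Mul(-28, Function('V')(4)), 17), 21946)), -1) = Pow(Add(18614, Add(Mul(Mul(-28, Mul(3, Pow(4, Rational(1, 2)))), 17), 21946)), -1) = Pow(Add(18614, Add(Mul(Mul(-28, Mul(3, 2)), 17), 21946)), -1) = Pow(Add(18614, Add(Mul(Mul(-28, 6), 17), 21946)), -1) = Pow(Add(18614, Add(Mul(-168, 17), 21946)), -1) = Pow(Add(18614, Add(-2856, 21946)), -1) = Pow(Add(18614, 19090), -1) = Pow(37704, -1) = Rational(1, 37704)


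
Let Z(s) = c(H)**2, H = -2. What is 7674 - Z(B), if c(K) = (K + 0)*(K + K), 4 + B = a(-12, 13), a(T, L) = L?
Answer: 7610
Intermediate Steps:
B = 9 (B = -4 + 13 = 9)
c(K) = 2*K**2 (c(K) = K*(2*K) = 2*K**2)
Z(s) = 64 (Z(s) = (2*(-2)**2)**2 = (2*4)**2 = 8**2 = 64)
7674 - Z(B) = 7674 - 1*64 = 7674 - 64 = 7610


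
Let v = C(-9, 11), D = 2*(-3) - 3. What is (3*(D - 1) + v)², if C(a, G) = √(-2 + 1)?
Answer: (30 - I)² ≈ 899.0 - 60.0*I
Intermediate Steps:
C(a, G) = I (C(a, G) = √(-1) = I)
D = -9 (D = -6 - 3 = -9)
v = I ≈ 1.0*I
(3*(D - 1) + v)² = (3*(-9 - 1) + I)² = (3*(-10) + I)² = (-30 + I)²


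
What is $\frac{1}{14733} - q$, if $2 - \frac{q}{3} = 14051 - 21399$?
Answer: $- \frac{324862649}{14733} \approx -22050.0$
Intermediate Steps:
$q = 22050$ ($q = 6 - 3 \left(14051 - 21399\right) = 6 - -22044 = 6 + 22044 = 22050$)
$\frac{1}{14733} - q = \frac{1}{14733} - 22050 = - \frac{324862649}{14733}$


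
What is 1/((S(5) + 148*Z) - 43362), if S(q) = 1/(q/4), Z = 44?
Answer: -5/184246 ≈ -2.7138e-5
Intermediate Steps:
S(q) = 4/q (S(q) = 1/(q*(¼)) = 1/(q/4) = 4/q)
1/((S(5) + 148*Z) - 43362) = 1/((4/5 + 148*44) - 43362) = 1/((4*(⅕) + 6512) - 43362) = 1/((⅘ + 6512) - 43362) = 1/(32564/5 - 43362) = 1/(-184246/5) = -5/184246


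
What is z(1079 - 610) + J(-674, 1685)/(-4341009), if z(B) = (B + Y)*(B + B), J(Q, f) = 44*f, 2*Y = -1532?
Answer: -1209344407414/4341009 ≈ -2.7859e+5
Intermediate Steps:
Y = -766 (Y = (1/2)*(-1532) = -766)
z(B) = 2*B*(-766 + B) (z(B) = (B - 766)*(B + B) = (-766 + B)*(2*B) = 2*B*(-766 + B))
z(1079 - 610) + J(-674, 1685)/(-4341009) = 2*(1079 - 610)*(-766 + (1079 - 610)) + (44*1685)/(-4341009) = 2*469*(-766 + 469) + 74140*(-1/4341009) = 2*469*(-297) - 74140/4341009 = -278586 - 74140/4341009 = -1209344407414/4341009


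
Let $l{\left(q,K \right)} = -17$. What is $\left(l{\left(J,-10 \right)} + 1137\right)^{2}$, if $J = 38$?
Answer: $1254400$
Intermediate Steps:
$\left(l{\left(J,-10 \right)} + 1137\right)^{2} = \left(-17 + 1137\right)^{2} = 1120^{2} = 1254400$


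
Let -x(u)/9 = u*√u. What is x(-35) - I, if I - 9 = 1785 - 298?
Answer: -1496 + 315*I*√35 ≈ -1496.0 + 1863.6*I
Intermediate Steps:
I = 1496 (I = 9 + (1785 - 298) = 9 + 1487 = 1496)
x(u) = -9*u^(3/2) (x(u) = -9*u*√u = -9*u^(3/2))
x(-35) - I = -(-315)*I*√35 - 1*1496 = -(-315)*I*√35 - 1496 = 315*I*√35 - 1496 = -1496 + 315*I*√35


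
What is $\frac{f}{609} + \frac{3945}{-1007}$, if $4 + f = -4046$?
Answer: $- \frac{2160285}{204421} \approx -10.568$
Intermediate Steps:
$f = -4050$ ($f = -4 - 4046 = -4050$)
$\frac{f}{609} + \frac{3945}{-1007} = - \frac{4050}{609} + \frac{3945}{-1007} = \left(-4050\right) \frac{1}{609} + 3945 \left(- \frac{1}{1007}\right) = - \frac{1350}{203} - \frac{3945}{1007} = - \frac{2160285}{204421}$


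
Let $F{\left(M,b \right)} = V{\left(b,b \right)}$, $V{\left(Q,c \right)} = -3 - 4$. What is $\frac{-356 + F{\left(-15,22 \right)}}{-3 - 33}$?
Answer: $\frac{121}{12} \approx 10.083$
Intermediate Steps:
$V{\left(Q,c \right)} = -7$ ($V{\left(Q,c \right)} = -3 - 4 = -7$)
$F{\left(M,b \right)} = -7$
$\frac{-356 + F{\left(-15,22 \right)}}{-3 - 33} = \frac{-356 - 7}{-3 - 33} = - \frac{363}{-36} = \left(-363\right) \left(- \frac{1}{36}\right) = \frac{121}{12}$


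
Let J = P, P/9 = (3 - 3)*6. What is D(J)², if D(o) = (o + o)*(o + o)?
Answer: 0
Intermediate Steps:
P = 0 (P = 9*((3 - 3)*6) = 9*(0*6) = 9*0 = 0)
J = 0
D(o) = 4*o² (D(o) = (2*o)*(2*o) = 4*o²)
D(J)² = (4*0²)² = (4*0)² = 0² = 0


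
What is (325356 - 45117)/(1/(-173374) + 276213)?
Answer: 48586156386/47888152661 ≈ 1.0146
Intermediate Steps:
(325356 - 45117)/(1/(-173374) + 276213) = 280239/(-1/173374 + 276213) = 280239/(47888152661/173374) = 280239*(173374/47888152661) = 48586156386/47888152661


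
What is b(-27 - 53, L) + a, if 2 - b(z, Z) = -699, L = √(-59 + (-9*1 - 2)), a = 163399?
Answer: 164100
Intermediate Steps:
L = I*√70 (L = √(-59 + (-9 - 2)) = √(-59 - 11) = √(-70) = I*√70 ≈ 8.3666*I)
b(z, Z) = 701 (b(z, Z) = 2 - 1*(-699) = 2 + 699 = 701)
b(-27 - 53, L) + a = 701 + 163399 = 164100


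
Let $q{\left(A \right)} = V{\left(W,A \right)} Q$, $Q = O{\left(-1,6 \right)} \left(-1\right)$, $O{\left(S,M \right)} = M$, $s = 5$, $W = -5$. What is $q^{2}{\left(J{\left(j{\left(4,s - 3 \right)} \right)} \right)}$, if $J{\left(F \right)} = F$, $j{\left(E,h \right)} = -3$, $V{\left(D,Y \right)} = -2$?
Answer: $144$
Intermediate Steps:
$Q = -6$ ($Q = 6 \left(-1\right) = -6$)
$q{\left(A \right)} = 12$ ($q{\left(A \right)} = \left(-2\right) \left(-6\right) = 12$)
$q^{2}{\left(J{\left(j{\left(4,s - 3 \right)} \right)} \right)} = 12^{2} = 144$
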